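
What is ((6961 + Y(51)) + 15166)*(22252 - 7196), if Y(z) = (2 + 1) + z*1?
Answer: 333957136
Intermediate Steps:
Y(z) = 3 + z
((6961 + Y(51)) + 15166)*(22252 - 7196) = ((6961 + (3 + 51)) + 15166)*(22252 - 7196) = ((6961 + 54) + 15166)*15056 = (7015 + 15166)*15056 = 22181*15056 = 333957136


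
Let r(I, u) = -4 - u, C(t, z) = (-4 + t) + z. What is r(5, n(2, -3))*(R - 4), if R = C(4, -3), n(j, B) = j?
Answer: 42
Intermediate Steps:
C(t, z) = -4 + t + z
R = -3 (R = -4 + 4 - 3 = -3)
r(5, n(2, -3))*(R - 4) = (-4 - 1*2)*(-3 - 4) = (-4 - 2)*(-7) = -6*(-7) = 42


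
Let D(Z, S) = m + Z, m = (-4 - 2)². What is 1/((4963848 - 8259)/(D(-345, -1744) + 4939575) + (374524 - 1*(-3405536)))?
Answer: 1646422/6223575597183 ≈ 2.6455e-7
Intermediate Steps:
m = 36 (m = (-6)² = 36)
D(Z, S) = 36 + Z
1/((4963848 - 8259)/(D(-345, -1744) + 4939575) + (374524 - 1*(-3405536))) = 1/((4963848 - 8259)/((36 - 345) + 4939575) + (374524 - 1*(-3405536))) = 1/(4955589/(-309 + 4939575) + (374524 + 3405536)) = 1/(4955589/4939266 + 3780060) = 1/(4955589*(1/4939266) + 3780060) = 1/(1651863/1646422 + 3780060) = 1/(6223575597183/1646422) = 1646422/6223575597183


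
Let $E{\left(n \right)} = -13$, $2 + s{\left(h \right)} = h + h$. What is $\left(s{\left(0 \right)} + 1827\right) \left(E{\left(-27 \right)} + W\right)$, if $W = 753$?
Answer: $1350500$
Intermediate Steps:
$s{\left(h \right)} = -2 + 2 h$ ($s{\left(h \right)} = -2 + \left(h + h\right) = -2 + 2 h$)
$\left(s{\left(0 \right)} + 1827\right) \left(E{\left(-27 \right)} + W\right) = \left(\left(-2 + 2 \cdot 0\right) + 1827\right) \left(-13 + 753\right) = \left(\left(-2 + 0\right) + 1827\right) 740 = \left(-2 + 1827\right) 740 = 1825 \cdot 740 = 1350500$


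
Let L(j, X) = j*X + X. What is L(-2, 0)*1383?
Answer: 0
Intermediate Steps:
L(j, X) = X + X*j (L(j, X) = X*j + X = X + X*j)
L(-2, 0)*1383 = (0*(1 - 2))*1383 = (0*(-1))*1383 = 0*1383 = 0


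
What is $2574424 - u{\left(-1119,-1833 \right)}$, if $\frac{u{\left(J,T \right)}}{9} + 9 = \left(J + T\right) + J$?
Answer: $2611144$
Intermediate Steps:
$u{\left(J,T \right)} = -81 + 9 T + 18 J$ ($u{\left(J,T \right)} = -81 + 9 \left(\left(J + T\right) + J\right) = -81 + 9 \left(T + 2 J\right) = -81 + \left(9 T + 18 J\right) = -81 + 9 T + 18 J$)
$2574424 - u{\left(-1119,-1833 \right)} = 2574424 - \left(-81 + 9 \left(-1833\right) + 18 \left(-1119\right)\right) = 2574424 - \left(-81 - 16497 - 20142\right) = 2574424 - -36720 = 2574424 + 36720 = 2611144$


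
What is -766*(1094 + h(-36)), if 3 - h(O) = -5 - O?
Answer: -816556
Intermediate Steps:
h(O) = 8 + O (h(O) = 3 - (-5 - O) = 3 + (5 + O) = 8 + O)
-766*(1094 + h(-36)) = -766*(1094 + (8 - 36)) = -766*(1094 - 28) = -766*1066 = -816556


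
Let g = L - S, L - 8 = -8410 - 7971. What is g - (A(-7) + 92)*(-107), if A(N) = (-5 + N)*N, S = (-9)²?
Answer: 2378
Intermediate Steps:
S = 81
L = -16373 (L = 8 + (-8410 - 7971) = 8 - 16381 = -16373)
A(N) = N*(-5 + N)
g = -16454 (g = -16373 - 1*81 = -16373 - 81 = -16454)
g - (A(-7) + 92)*(-107) = -16454 - (-7*(-5 - 7) + 92)*(-107) = -16454 - (-7*(-12) + 92)*(-107) = -16454 - (84 + 92)*(-107) = -16454 - 176*(-107) = -16454 - 1*(-18832) = -16454 + 18832 = 2378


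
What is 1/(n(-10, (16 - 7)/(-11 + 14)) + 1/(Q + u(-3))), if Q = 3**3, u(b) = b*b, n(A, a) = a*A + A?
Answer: -36/1439 ≈ -0.025017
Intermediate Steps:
n(A, a) = A + A*a (n(A, a) = A*a + A = A + A*a)
u(b) = b**2
Q = 27
1/(n(-10, (16 - 7)/(-11 + 14)) + 1/(Q + u(-3))) = 1/(-10*(1 + (16 - 7)/(-11 + 14)) + 1/(27 + (-3)**2)) = 1/(-10*(1 + 9/3) + 1/(27 + 9)) = 1/(-10*(1 + 9*(1/3)) + 1/36) = 1/(-10*(1 + 3) + 1/36) = 1/(-10*4 + 1/36) = 1/(-40 + 1/36) = 1/(-1439/36) = -36/1439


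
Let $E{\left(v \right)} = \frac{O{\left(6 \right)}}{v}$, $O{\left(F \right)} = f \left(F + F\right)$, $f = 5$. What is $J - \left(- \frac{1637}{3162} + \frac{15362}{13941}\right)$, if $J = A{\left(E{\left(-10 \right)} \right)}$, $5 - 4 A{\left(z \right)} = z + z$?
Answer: $\frac{107728601}{29387628} \approx 3.6658$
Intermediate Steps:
$O{\left(F \right)} = 10 F$ ($O{\left(F \right)} = 5 \left(F + F\right) = 5 \cdot 2 F = 10 F$)
$E{\left(v \right)} = \frac{60}{v}$ ($E{\left(v \right)} = \frac{10 \cdot 6}{v} = \frac{60}{v}$)
$A{\left(z \right)} = \frac{5}{4} - \frac{z}{2}$ ($A{\left(z \right)} = \frac{5}{4} - \frac{z + z}{4} = \frac{5}{4} - \frac{2 z}{4} = \frac{5}{4} - \frac{z}{2}$)
$J = \frac{17}{4}$ ($J = \frac{5}{4} - \frac{60 \frac{1}{-10}}{2} = \frac{5}{4} - \frac{60 \left(- \frac{1}{10}\right)}{2} = \frac{5}{4} - -3 = \frac{5}{4} + 3 = \frac{17}{4} \approx 4.25$)
$J - \left(- \frac{1637}{3162} + \frac{15362}{13941}\right) = \frac{17}{4} - \left(- \frac{1637}{3162} + \frac{15362}{13941}\right) = \frac{17}{4} - \frac{8584409}{14693814} = \frac{107728601}{29387628}$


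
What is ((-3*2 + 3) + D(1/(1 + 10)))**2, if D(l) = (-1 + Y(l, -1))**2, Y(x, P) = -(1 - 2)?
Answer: 9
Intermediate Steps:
Y(x, P) = 1 (Y(x, P) = -1*(-1) = 1)
D(l) = 0 (D(l) = (-1 + 1)**2 = 0**2 = 0)
((-3*2 + 3) + D(1/(1 + 10)))**2 = ((-3*2 + 3) + 0)**2 = ((-6 + 3) + 0)**2 = (-3 + 0)**2 = (-3)**2 = 9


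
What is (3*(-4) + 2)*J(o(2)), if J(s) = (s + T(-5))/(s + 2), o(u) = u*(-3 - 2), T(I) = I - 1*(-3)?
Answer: -15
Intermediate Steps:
T(I) = 3 + I (T(I) = I + 3 = 3 + I)
o(u) = -5*u (o(u) = u*(-5) = -5*u)
J(s) = (-2 + s)/(2 + s) (J(s) = (s + (3 - 5))/(s + 2) = (s - 2)/(2 + s) = (-2 + s)/(2 + s))
(3*(-4) + 2)*J(o(2)) = (3*(-4) + 2)*((-2 - 5*2)/(2 - 5*2)) = (-12 + 2)*((-2 - 10)/(2 - 10)) = -10*(-12)/(-8) = -(-5)*(-12)/4 = -10*3/2 = -15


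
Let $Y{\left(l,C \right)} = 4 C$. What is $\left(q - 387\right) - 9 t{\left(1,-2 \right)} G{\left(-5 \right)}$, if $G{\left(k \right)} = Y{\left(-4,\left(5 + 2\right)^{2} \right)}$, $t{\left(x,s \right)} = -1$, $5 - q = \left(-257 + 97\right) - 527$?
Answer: $538020$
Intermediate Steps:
$q = 692$ ($q = 5 - \left(\left(-257 + 97\right) - 527\right) = 5 - \left(-160 - 527\right) = 5 - -687 = 5 + 687 = 692$)
$G{\left(k \right)} = 196$ ($G{\left(k \right)} = 4 \left(5 + 2\right)^{2} = 4 \cdot 7^{2} = 4 \cdot 49 = 196$)
$\left(q - 387\right) - 9 t{\left(1,-2 \right)} G{\left(-5 \right)} = \left(692 - 387\right) \left(-9\right) \left(-1\right) 196 = 305 \cdot 9 \cdot 196 = 305 \cdot 1764 = 538020$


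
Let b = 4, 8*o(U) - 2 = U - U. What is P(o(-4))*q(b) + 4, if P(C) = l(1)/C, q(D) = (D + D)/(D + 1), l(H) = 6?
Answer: 212/5 ≈ 42.400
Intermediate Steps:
o(U) = ¼ (o(U) = ¼ + (U - U)/8 = ¼ + (⅛)*0 = ¼ + 0 = ¼)
q(D) = 2*D/(1 + D) (q(D) = (2*D)/(1 + D) = 2*D/(1 + D))
P(C) = 6/C
P(o(-4))*q(b) + 4 = (6/(¼))*(2*4/(1 + 4)) + 4 = (6*4)*(2*4/5) + 4 = 24*(2*4*(⅕)) + 4 = 24*(8/5) + 4 = 192/5 + 4 = 212/5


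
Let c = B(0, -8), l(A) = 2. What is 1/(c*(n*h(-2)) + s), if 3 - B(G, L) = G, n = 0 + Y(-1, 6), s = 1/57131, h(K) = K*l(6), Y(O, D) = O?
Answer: 57131/685573 ≈ 0.083333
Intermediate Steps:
h(K) = 2*K (h(K) = K*2 = 2*K)
s = 1/57131 ≈ 1.7504e-5
n = -1 (n = 0 - 1 = -1)
B(G, L) = 3 - G
c = 3 (c = 3 - 1*0 = 3 + 0 = 3)
1/(c*(n*h(-2)) + s) = 1/(3*(-2*(-2)) + 1/57131) = 1/(3*(-1*(-4)) + 1/57131) = 1/(3*4 + 1/57131) = 1/(12 + 1/57131) = 1/(685573/57131) = 57131/685573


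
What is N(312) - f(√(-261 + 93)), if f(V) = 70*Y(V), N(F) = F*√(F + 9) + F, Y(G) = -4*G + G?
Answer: 312 + 312*√321 + 420*I*√42 ≈ 5901.9 + 2721.9*I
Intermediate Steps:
Y(G) = -3*G
N(F) = F + F*√(9 + F) (N(F) = F*√(9 + F) + F = F + F*√(9 + F))
f(V) = -210*V (f(V) = 70*(-3*V) = -210*V)
N(312) - f(√(-261 + 93)) = 312*(1 + √(9 + 312)) - (-210)*√(-261 + 93) = 312*(1 + √321) - (-210)*√(-168) = (312 + 312*√321) - (-210)*2*I*√42 = (312 + 312*√321) - (-420)*I*√42 = (312 + 312*√321) + 420*I*√42 = 312 + 312*√321 + 420*I*√42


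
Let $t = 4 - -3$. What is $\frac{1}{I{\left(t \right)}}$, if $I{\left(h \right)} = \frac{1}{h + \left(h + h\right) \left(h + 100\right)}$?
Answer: $1505$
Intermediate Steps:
$t = 7$ ($t = 4 + 3 = 7$)
$I{\left(h \right)} = \frac{1}{h + 2 h \left(100 + h\right)}$
$\frac{1}{I{\left(t \right)}} = \frac{1}{\frac{1}{7} \frac{1}{201 + 2 \cdot 7}} = \frac{1}{\frac{1}{7} \frac{1}{201 + 14}} = \frac{1}{\frac{1}{7} \cdot \frac{1}{215}} = \frac{1}{\frac{1}{1505}} = 1505$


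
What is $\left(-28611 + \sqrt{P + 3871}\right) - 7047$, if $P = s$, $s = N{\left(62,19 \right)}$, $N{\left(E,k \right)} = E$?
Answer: $-35658 + 3 \sqrt{437} \approx -35595.0$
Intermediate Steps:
$s = 62$
$P = 62$
$\left(-28611 + \sqrt{P + 3871}\right) - 7047 = \left(-28611 + \sqrt{62 + 3871}\right) - 7047 = \left(-28611 + \sqrt{3933}\right) - 7047 = \left(-28611 + 3 \sqrt{437}\right) - 7047 = -35658 + 3 \sqrt{437}$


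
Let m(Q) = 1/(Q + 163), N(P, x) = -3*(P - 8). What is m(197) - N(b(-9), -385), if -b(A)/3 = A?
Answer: 20521/360 ≈ 57.003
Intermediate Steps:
b(A) = -3*A
N(P, x) = 24 - 3*P (N(P, x) = -3*(-8 + P) = 24 - 3*P)
m(Q) = 1/(163 + Q)
m(197) - N(b(-9), -385) = 1/(163 + 197) - (24 - (-9)*(-9)) = 1/360 - (24 - 3*27) = 1/360 - (24 - 81) = 1/360 - 1*(-57) = 1/360 + 57 = 20521/360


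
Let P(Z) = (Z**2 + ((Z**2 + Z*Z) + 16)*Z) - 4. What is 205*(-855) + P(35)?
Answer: -87744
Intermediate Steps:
P(Z) = -4 + Z**2 + Z*(16 + 2*Z**2) (P(Z) = (Z**2 + ((Z**2 + Z**2) + 16)*Z) - 4 = (Z**2 + (2*Z**2 + 16)*Z) - 4 = (Z**2 + (16 + 2*Z**2)*Z) - 4 = (Z**2 + Z*(16 + 2*Z**2)) - 4 = -4 + Z**2 + Z*(16 + 2*Z**2))
205*(-855) + P(35) = 205*(-855) + (-4 + 35**2 + 2*35**3 + 16*35) = -175275 + (-4 + 1225 + 2*42875 + 560) = -175275 + (-4 + 1225 + 85750 + 560) = -175275 + 87531 = -87744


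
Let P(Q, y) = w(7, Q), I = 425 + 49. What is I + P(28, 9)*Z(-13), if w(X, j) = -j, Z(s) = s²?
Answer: -4258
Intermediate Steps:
I = 474
P(Q, y) = -Q
I + P(28, 9)*Z(-13) = 474 - 1*28*(-13)² = 474 - 28*169 = 474 - 4732 = -4258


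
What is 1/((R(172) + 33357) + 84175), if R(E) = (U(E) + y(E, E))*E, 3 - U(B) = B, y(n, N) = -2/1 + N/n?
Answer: 1/88292 ≈ 1.1326e-5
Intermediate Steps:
y(n, N) = -2 + N/n (y(n, N) = -2*1 + N/n = -2 + N/n)
U(B) = 3 - B
R(E) = E*(2 - E) (R(E) = ((3 - E) + (-2 + E/E))*E = ((3 - E) + (-2 + 1))*E = ((3 - E) - 1)*E = (2 - E)*E = E*(2 - E))
1/((R(172) + 33357) + 84175) = 1/((172*(2 - 1*172) + 33357) + 84175) = 1/((172*(2 - 172) + 33357) + 84175) = 1/((172*(-170) + 33357) + 84175) = 1/((-29240 + 33357) + 84175) = 1/(4117 + 84175) = 1/88292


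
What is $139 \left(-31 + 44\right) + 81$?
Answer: $1888$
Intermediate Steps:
$139 \left(-31 + 44\right) + 81 = 139 \cdot 13 + 81 = 1807 + 81 = 1888$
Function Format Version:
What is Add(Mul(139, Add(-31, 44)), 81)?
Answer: 1888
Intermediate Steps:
Add(Mul(139, Add(-31, 44)), 81) = Add(Mul(139, 13), 81) = Add(1807, 81) = 1888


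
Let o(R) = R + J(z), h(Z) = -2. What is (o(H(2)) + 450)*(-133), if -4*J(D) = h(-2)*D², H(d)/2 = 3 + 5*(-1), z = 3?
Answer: -119833/2 ≈ -59917.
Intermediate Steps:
H(d) = -4 (H(d) = 2*(3 + 5*(-1)) = 2*(3 - 5) = 2*(-2) = -4)
J(D) = D²/2 (J(D) = -(-1)*D²/2 = D²/2)
o(R) = 9/2 + R (o(R) = R + (½)*3² = R + (½)*9 = R + 9/2 = 9/2 + R)
(o(H(2)) + 450)*(-133) = ((9/2 - 4) + 450)*(-133) = (½ + 450)*(-133) = (901/2)*(-133) = -119833/2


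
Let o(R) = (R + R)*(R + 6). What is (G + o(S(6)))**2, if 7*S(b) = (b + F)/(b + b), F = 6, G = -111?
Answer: 28654609/2401 ≈ 11934.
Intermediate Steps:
S(b) = (6 + b)/(14*b) (S(b) = ((b + 6)/(b + b))/7 = ((6 + b)/((2*b)))/7 = ((6 + b)*(1/(2*b)))/7 = ((6 + b)/(2*b))/7 = (6 + b)/(14*b))
o(R) = 2*R*(6 + R) (o(R) = (2*R)*(6 + R) = 2*R*(6 + R))
(G + o(S(6)))**2 = (-111 + 2*((1/14)*(6 + 6)/6)*(6 + (1/14)*(6 + 6)/6))**2 = (-111 + 2*((1/14)*(1/6)*12)*(6 + (1/14)*(1/6)*12))**2 = (-111 + 2*(1/7)*(6 + 1/7))**2 = (-111 + 2*(1/7)*(43/7))**2 = (-111 + 86/49)**2 = (-5353/49)**2 = 28654609/2401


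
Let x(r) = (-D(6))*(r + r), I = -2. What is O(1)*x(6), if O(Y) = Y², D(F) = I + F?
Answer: -48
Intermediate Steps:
D(F) = -2 + F
x(r) = -8*r (x(r) = (-(-2 + 6))*(r + r) = (-1*4)*(2*r) = -8*r)
O(1)*x(6) = 1²*(-8*6) = 1*(-48) = -48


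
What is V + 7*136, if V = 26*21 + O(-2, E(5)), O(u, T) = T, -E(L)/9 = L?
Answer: 1453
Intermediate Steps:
E(L) = -9*L
V = 501 (V = 26*21 - 9*5 = 546 - 45 = 501)
V + 7*136 = 501 + 7*136 = 501 + 952 = 1453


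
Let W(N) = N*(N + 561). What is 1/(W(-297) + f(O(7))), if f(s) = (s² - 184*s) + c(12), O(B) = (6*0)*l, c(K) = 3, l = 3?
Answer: -1/78405 ≈ -1.2754e-5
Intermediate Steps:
O(B) = 0 (O(B) = (6*0)*3 = 0*3 = 0)
W(N) = N*(561 + N)
f(s) = 3 + s² - 184*s (f(s) = (s² - 184*s) + 3 = 3 + s² - 184*s)
1/(W(-297) + f(O(7))) = 1/(-297*(561 - 297) + (3 + 0² - 184*0)) = 1/(-297*264 + (3 + 0 + 0)) = 1/(-78408 + 3) = 1/(-78405) = -1/78405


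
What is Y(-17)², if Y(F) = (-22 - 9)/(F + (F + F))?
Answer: 961/2601 ≈ 0.36947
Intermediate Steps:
Y(F) = -31/(3*F) (Y(F) = -31/(F + 2*F) = -31*1/(3*F) = -31/(3*F))
Y(-17)² = (-31/3/(-17))² = (-31/3*(-1/17))² = (31/51)² = 961/2601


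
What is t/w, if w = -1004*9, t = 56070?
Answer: -3115/502 ≈ -6.2052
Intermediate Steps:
w = -9036
t/w = 56070/(-9036) = 56070*(-1/9036) = -3115/502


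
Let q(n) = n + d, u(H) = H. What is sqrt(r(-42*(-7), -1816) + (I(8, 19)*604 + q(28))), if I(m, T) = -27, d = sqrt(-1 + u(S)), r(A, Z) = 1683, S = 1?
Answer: I*sqrt(14597) ≈ 120.82*I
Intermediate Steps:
d = 0 (d = sqrt(-1 + 1) = sqrt(0) = 0)
q(n) = n (q(n) = n + 0 = n)
sqrt(r(-42*(-7), -1816) + (I(8, 19)*604 + q(28))) = sqrt(1683 + (-27*604 + 28)) = sqrt(1683 + (-16308 + 28)) = sqrt(1683 - 16280) = sqrt(-14597) = I*sqrt(14597)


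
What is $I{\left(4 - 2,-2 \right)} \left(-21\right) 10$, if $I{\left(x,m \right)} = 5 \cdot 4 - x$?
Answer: $-3780$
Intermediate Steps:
$I{\left(x,m \right)} = 20 - x$
$I{\left(4 - 2,-2 \right)} \left(-21\right) 10 = \left(20 - \left(4 - 2\right)\right) \left(-21\right) 10 = \left(20 - 2\right) \left(-21\right) 10 = 18 \left(-21\right) 10 = \left(-378\right) 10 = -3780$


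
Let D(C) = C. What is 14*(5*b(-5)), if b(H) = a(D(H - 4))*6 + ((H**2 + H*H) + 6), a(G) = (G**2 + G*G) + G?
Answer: 68180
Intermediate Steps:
a(G) = G + 2*G**2 (a(G) = (G**2 + G**2) + G = 2*G**2 + G = G + 2*G**2)
b(H) = 6 + 2*H**2 + 6*(-7 + 2*H)*(-4 + H) (b(H) = ((H - 4)*(1 + 2*(H - 4)))*6 + ((H**2 + H*H) + 6) = ((-4 + H)*(1 + 2*(-4 + H)))*6 + ((H**2 + H**2) + 6) = ((-4 + H)*(1 + (-8 + 2*H)))*6 + (2*H**2 + 6) = ((-4 + H)*(-7 + 2*H))*6 + (6 + 2*H**2) = ((-7 + 2*H)*(-4 + H))*6 + (6 + 2*H**2) = 6*(-7 + 2*H)*(-4 + H) + (6 + 2*H**2) = 6 + 2*H**2 + 6*(-7 + 2*H)*(-4 + H))
14*(5*b(-5)) = 14*(5*(174 - 90*(-5) + 14*(-5)**2)) = 14*(5*(174 + 450 + 14*25)) = 14*(5*(174 + 450 + 350)) = 14*(5*974) = 14*4870 = 68180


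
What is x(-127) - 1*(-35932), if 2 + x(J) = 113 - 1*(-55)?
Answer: 36098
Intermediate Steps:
x(J) = 166 (x(J) = -2 + (113 - 1*(-55)) = -2 + (113 + 55) = -2 + 168 = 166)
x(-127) - 1*(-35932) = 166 - 1*(-35932) = 166 + 35932 = 36098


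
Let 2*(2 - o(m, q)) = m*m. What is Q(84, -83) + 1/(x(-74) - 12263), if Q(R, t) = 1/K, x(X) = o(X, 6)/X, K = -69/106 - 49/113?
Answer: -5418884681/5876647733 ≈ -0.92210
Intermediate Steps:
o(m, q) = 2 - m**2/2 (o(m, q) = 2 - m*m/2 = 2 - m**2/2)
K = -12991/11978 (K = -69*1/106 - 49*1/113 = -69/106 - 49/113 = -12991/11978 ≈ -1.0846)
x(X) = (2 - X**2/2)/X
Q(R, t) = -11978/12991 (Q(R, t) = 1/(-12991/11978) = -11978/12991)
Q(84, -83) + 1/(x(-74) - 12263) = -11978/12991 + 1/((2/(-74) - 1/2*(-74)) - 12263) = -11978/12991 + 1/((2*(-1/74) + 37) - 12263) = -11978/12991 + 1/((-1/37 + 37) - 12263) = -11978/12991 + 1/(1368/37 - 12263) = -11978/12991 + 1/(-452363/37) = -11978/12991 - 37/452363 = -5418884681/5876647733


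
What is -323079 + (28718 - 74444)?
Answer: -368805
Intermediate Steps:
-323079 + (28718 - 74444) = -323079 - 45726 = -368805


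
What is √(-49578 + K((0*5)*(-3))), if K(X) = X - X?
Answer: I*√49578 ≈ 222.66*I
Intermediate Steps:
K(X) = 0
√(-49578 + K((0*5)*(-3))) = √(-49578 + 0) = √(-49578) = I*√49578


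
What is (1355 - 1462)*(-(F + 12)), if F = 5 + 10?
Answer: 2889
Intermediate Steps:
F = 15
(1355 - 1462)*(-(F + 12)) = (1355 - 1462)*(-(15 + 12)) = -(-107)*27 = -107*(-27) = 2889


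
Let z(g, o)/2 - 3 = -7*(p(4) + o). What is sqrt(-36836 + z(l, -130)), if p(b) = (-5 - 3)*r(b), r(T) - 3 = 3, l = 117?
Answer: I*sqrt(34338) ≈ 185.31*I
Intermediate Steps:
r(T) = 6 (r(T) = 3 + 3 = 6)
p(b) = -48 (p(b) = (-5 - 3)*6 = -8*6 = -48)
z(g, o) = 678 - 14*o (z(g, o) = 6 + 2*(-7*(-48 + o)) = 6 + 2*(336 - 7*o) = 6 + (672 - 14*o) = 678 - 14*o)
sqrt(-36836 + z(l, -130)) = sqrt(-36836 + (678 - 14*(-130))) = sqrt(-36836 + (678 + 1820)) = sqrt(-36836 + 2498) = sqrt(-34338) = I*sqrt(34338)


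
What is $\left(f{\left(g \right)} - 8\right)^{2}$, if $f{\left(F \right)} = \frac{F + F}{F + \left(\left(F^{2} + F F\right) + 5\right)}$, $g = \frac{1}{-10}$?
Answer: $\frac{978121}{15129} \approx 64.652$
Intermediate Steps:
$g = - \frac{1}{10} \approx -0.1$
$f{\left(F \right)} = \frac{2 F}{5 + F + 2 F^{2}}$ ($f{\left(F \right)} = \frac{2 F}{F + \left(\left(F^{2} + F^{2}\right) + 5\right)} = \frac{2 F}{F + \left(2 F^{2} + 5\right)} = \frac{2 F}{F + \left(5 + 2 F^{2}\right)} = \frac{2 F}{5 + F + 2 F^{2}}$)
$\left(f{\left(g \right)} - 8\right)^{2} = \left(2 \left(- \frac{1}{10}\right) \frac{1}{5 - \frac{1}{10} + 2 \left(- \frac{1}{10}\right)^{2}} - 8\right)^{2} = \left(2 \left(- \frac{1}{10}\right) \frac{1}{5 - \frac{1}{10} + 2 \cdot \frac{1}{100}} - 8\right)^{2} = \left(2 \left(- \frac{1}{10}\right) \frac{1}{5 - \frac{1}{10} + \frac{1}{50}} - 8\right)^{2} = \left(2 \left(- \frac{1}{10}\right) \frac{1}{\frac{123}{25}} - 8\right)^{2} = \left(2 \left(- \frac{1}{10}\right) \frac{25}{123} - 8\right)^{2} = \left(- \frac{5}{123} - 8\right)^{2} = \left(- \frac{989}{123}\right)^{2} = \frac{978121}{15129}$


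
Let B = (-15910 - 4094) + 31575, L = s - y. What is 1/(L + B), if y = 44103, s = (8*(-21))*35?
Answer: -1/38412 ≈ -2.6034e-5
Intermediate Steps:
s = -5880 (s = -168*35 = -5880)
L = -49983 (L = -5880 - 1*44103 = -5880 - 44103 = -49983)
B = 11571 (B = -20004 + 31575 = 11571)
1/(L + B) = 1/(-49983 + 11571) = 1/(-38412) = -1/38412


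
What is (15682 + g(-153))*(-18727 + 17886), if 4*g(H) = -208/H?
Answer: -2017893718/153 ≈ -1.3189e+7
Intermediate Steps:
g(H) = -52/H (g(H) = (-208/H)/4 = -52/H)
(15682 + g(-153))*(-18727 + 17886) = (15682 - 52/(-153))*(-18727 + 17886) = (15682 - 52*(-1/153))*(-841) = (15682 + 52/153)*(-841) = (2399398/153)*(-841) = -2017893718/153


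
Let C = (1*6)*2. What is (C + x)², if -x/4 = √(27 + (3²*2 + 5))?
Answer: 944 - 480*√2 ≈ 265.18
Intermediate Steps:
C = 12 (C = 6*2 = 12)
x = -20*√2 (x = -4*√(27 + (3²*2 + 5)) = -4*√(27 + (9*2 + 5)) = -4*√(27 + (18 + 5)) = -4*√(27 + 23) = -20*√2 ≈ -28.284)
(C + x)² = (12 - 20*√2)²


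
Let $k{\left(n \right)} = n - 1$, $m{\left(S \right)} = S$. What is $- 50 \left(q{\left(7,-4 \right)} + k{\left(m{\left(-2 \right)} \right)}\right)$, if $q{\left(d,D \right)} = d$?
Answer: $-200$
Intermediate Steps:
$k{\left(n \right)} = -1 + n$
$- 50 \left(q{\left(7,-4 \right)} + k{\left(m{\left(-2 \right)} \right)}\right) = - 50 \left(7 - 3\right) = \left(-50\right) 4 = -200$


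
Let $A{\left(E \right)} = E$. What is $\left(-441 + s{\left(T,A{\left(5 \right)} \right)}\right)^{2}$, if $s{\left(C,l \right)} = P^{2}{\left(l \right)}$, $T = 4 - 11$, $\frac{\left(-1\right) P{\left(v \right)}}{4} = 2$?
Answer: $142129$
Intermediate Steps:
$P{\left(v \right)} = -8$ ($P{\left(v \right)} = \left(-4\right) 2 = -8$)
$T = -7$
$s{\left(C,l \right)} = 64$ ($s{\left(C,l \right)} = \left(-8\right)^{2} = 64$)
$\left(-441 + s{\left(T,A{\left(5 \right)} \right)}\right)^{2} = \left(-441 + 64\right)^{2} = \left(-377\right)^{2} = 142129$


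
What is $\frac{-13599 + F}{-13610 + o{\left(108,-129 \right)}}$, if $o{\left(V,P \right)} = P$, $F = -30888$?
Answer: $\frac{44487}{13739} \approx 3.238$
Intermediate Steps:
$\frac{-13599 + F}{-13610 + o{\left(108,-129 \right)}} = \frac{-13599 - 30888}{-13610 - 129} = - \frac{44487}{-13739} = \left(-44487\right) \left(- \frac{1}{13739}\right) = \frac{44487}{13739}$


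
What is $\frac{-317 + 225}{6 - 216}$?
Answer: $\frac{46}{105} \approx 0.4381$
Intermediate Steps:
$\frac{-317 + 225}{6 - 216} = - \frac{92}{-210} = \left(-92\right) \left(- \frac{1}{210}\right) = \frac{46}{105}$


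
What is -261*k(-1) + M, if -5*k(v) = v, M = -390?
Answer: -2211/5 ≈ -442.20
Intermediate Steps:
k(v) = -v/5
-261*k(-1) + M = -(-261)*(-1)/5 - 390 = -261*1/5 - 390 = -261/5 - 390 = -2211/5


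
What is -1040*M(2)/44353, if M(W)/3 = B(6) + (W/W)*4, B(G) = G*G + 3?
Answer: -134160/44353 ≈ -3.0248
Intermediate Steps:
B(G) = 3 + G² (B(G) = G² + 3 = 3 + G²)
M(W) = 129 (M(W) = 3*((3 + 6²) + (W/W)*4) = 3*((3 + 36) + 1*4) = 3*(39 + 4) = 3*43 = 129)
-1040*M(2)/44353 = -1040*129/44353 = -134160*1/44353 = -134160/44353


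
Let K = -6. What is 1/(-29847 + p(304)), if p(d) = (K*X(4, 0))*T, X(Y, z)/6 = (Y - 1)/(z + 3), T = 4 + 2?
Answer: -1/30063 ≈ -3.3263e-5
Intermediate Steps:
T = 6
X(Y, z) = 6*(-1 + Y)/(3 + z) (X(Y, z) = 6*((Y - 1)/(z + 3)) = 6*((-1 + Y)/(3 + z)) = 6*(-1 + Y)/(3 + z))
p(d) = -216 (p(d) = -36*(-1 + 4)/(3 + 0)*6 = -36*3/3*6 = -6*6*6 = -36*6 = -216)
1/(-29847 + p(304)) = 1/(-29847 - 216) = 1/(-30063) = -1/30063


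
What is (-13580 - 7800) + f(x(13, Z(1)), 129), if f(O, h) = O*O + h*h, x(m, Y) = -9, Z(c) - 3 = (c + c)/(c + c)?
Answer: -4658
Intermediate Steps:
Z(c) = 4 (Z(c) = 3 + (c + c)/(c + c) = 3 + (2*c)/((2*c)) = 3 + (2*c)*(1/(2*c)) = 3 + 1 = 4)
f(O, h) = O² + h²
(-13580 - 7800) + f(x(13, Z(1)), 129) = (-13580 - 7800) + ((-9)² + 129²) = -21380 + (81 + 16641) = -21380 + 16722 = -4658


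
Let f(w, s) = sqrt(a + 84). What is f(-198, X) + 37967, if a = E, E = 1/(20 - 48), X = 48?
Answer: 37967 + sqrt(16457)/14 ≈ 37976.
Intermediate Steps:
E = -1/28 (E = 1/(-28) = -1/28 ≈ -0.035714)
a = -1/28 ≈ -0.035714
f(w, s) = sqrt(16457)/14 (f(w, s) = sqrt(-1/28 + 84) = sqrt(2351/28) = sqrt(16457)/14)
f(-198, X) + 37967 = sqrt(16457)/14 + 37967 = 37967 + sqrt(16457)/14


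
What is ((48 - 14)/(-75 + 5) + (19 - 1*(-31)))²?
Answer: 3003289/1225 ≈ 2451.7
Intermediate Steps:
((48 - 14)/(-75 + 5) + (19 - 1*(-31)))² = (34/(-70) + (19 + 31))² = (34*(-1/70) + 50)² = (-17/35 + 50)² = (1733/35)² = 3003289/1225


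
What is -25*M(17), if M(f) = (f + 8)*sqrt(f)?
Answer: -625*sqrt(17) ≈ -2576.9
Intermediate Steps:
M(f) = sqrt(f)*(8 + f) (M(f) = (8 + f)*sqrt(f) = sqrt(f)*(8 + f))
-25*M(17) = -25*sqrt(17)*(8 + 17) = -25*sqrt(17)*25 = -625*sqrt(17)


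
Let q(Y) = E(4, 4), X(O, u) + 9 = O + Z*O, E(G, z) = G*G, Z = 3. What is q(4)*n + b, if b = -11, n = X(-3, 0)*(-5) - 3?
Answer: 1621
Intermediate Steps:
E(G, z) = G**2
X(O, u) = -9 + 4*O (X(O, u) = -9 + (O + 3*O) = -9 + 4*O)
q(Y) = 16 (q(Y) = 4**2 = 16)
n = 102 (n = (-9 + 4*(-3))*(-5) - 3 = (-9 - 12)*(-5) - 3 = -21*(-5) - 3 = 105 - 3 = 102)
q(4)*n + b = 16*102 - 11 = 1632 - 11 = 1621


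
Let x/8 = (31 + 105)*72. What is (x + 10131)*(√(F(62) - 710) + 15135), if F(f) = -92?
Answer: 1338948045 + 88467*I*√802 ≈ 1.3389e+9 + 2.5054e+6*I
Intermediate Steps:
x = 78336 (x = 8*((31 + 105)*72) = 8*(136*72) = 8*9792 = 78336)
(x + 10131)*(√(F(62) - 710) + 15135) = (78336 + 10131)*(√(-92 - 710) + 15135) = 88467*(√(-802) + 15135) = 88467*(I*√802 + 15135) = 88467*(15135 + I*√802) = 1338948045 + 88467*I*√802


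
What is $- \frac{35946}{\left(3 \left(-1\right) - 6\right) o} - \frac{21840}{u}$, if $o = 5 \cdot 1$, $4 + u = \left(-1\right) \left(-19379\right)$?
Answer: $\frac{3090982}{3875} \approx 797.67$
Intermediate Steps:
$u = 19375$ ($u = -4 - -19379 = -4 + 19379 = 19375$)
$o = 5$
$- \frac{35946}{\left(3 \left(-1\right) - 6\right) o} - \frac{21840}{u} = - \frac{35946}{\left(3 \left(-1\right) - 6\right) 5} - \frac{21840}{19375} = - \frac{35946}{\left(-3 - 6\right) 5} - \frac{4368}{3875} = - \frac{35946}{\left(-9\right) 5} - \frac{4368}{3875} = - \frac{35946}{-45} - \frac{4368}{3875} = \left(-35946\right) \left(- \frac{1}{45}\right) - \frac{4368}{3875} = \frac{3994}{5} - \frac{4368}{3875} = \frac{3090982}{3875}$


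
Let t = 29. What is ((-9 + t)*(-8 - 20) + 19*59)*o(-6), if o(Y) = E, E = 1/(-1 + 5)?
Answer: 561/4 ≈ 140.25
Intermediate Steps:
E = ¼ (E = 1/4 = ¼ ≈ 0.25000)
o(Y) = ¼
((-9 + t)*(-8 - 20) + 19*59)*o(-6) = ((-9 + 29)*(-8 - 20) + 19*59)*(¼) = (20*(-28) + 1121)*(¼) = (-560 + 1121)*(¼) = 561*(¼) = 561/4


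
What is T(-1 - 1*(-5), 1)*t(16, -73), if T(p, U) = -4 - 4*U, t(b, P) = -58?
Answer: 464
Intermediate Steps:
T(-1 - 1*(-5), 1)*t(16, -73) = (-4 - 4*1)*(-58) = (-4 - 4)*(-58) = -8*(-58) = 464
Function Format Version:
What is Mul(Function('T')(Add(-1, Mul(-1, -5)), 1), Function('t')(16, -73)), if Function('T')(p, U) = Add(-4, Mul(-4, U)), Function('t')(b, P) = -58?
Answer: 464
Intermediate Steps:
Mul(Function('T')(Add(-1, Mul(-1, -5)), 1), Function('t')(16, -73)) = Mul(Add(-4, Mul(-4, 1)), -58) = Mul(Add(-4, -4), -58) = Mul(-8, -58) = 464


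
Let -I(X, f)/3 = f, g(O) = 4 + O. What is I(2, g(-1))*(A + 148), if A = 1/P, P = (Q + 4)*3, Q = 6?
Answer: -13323/10 ≈ -1332.3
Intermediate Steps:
P = 30 (P = (6 + 4)*3 = 10*3 = 30)
I(X, f) = -3*f
A = 1/30 ≈ 0.033333
I(2, g(-1))*(A + 148) = (-3*(4 - 1))*(1/30 + 148) = -3*3*(4441/30) = -9*4441/30 = -13323/10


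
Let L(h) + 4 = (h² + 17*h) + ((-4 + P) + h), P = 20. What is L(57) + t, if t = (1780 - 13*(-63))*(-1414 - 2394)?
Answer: -9892705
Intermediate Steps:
L(h) = 12 + h² + 18*h (L(h) = -4 + ((h² + 17*h) + ((-4 + 20) + h)) = -4 + ((h² + 17*h) + (16 + h)) = -4 + (16 + h² + 18*h) = 12 + h² + 18*h)
t = -9896992 (t = (1780 + 819)*(-3808) = 2599*(-3808) = -9896992)
L(57) + t = (12 + 57² + 18*57) - 9896992 = (12 + 3249 + 1026) - 9896992 = 4287 - 9896992 = -9892705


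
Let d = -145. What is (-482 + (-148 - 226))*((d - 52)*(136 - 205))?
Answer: -11635608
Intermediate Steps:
(-482 + (-148 - 226))*((d - 52)*(136 - 205)) = (-482 + (-148 - 226))*((-145 - 52)*(136 - 205)) = (-482 - 374)*(-197*(-69)) = -856*13593 = -11635608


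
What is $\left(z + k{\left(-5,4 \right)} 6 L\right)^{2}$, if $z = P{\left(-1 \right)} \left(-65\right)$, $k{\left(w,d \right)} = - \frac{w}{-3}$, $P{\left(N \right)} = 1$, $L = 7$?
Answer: $18225$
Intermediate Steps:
$k{\left(w,d \right)} = \frac{w}{3}$ ($k{\left(w,d \right)} = - \frac{w \left(-1\right)}{3} = - \frac{\left(-1\right) w}{3} = \frac{w}{3}$)
$z = -65$ ($z = 1 \left(-65\right) = -65$)
$\left(z + k{\left(-5,4 \right)} 6 L\right)^{2} = \left(-65 + \frac{1}{3} \left(-5\right) 6 \cdot 7\right)^{2} = \left(-65 + \left(- \frac{5}{3}\right) 6 \cdot 7\right)^{2} = \left(-65 - 70\right)^{2} = \left(-135\right)^{2} = 18225$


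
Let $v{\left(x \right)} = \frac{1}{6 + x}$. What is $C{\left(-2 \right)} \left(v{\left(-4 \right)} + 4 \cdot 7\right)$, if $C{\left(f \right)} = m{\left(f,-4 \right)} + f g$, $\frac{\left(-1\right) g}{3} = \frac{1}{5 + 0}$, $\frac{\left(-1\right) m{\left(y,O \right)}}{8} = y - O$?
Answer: $- \frac{2109}{5} \approx -421.8$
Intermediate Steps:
$m{\left(y,O \right)} = - 8 y + 8 O$ ($m{\left(y,O \right)} = - 8 \left(y - O\right) = - 8 y + 8 O$)
$g = - \frac{3}{5}$ ($g = - \frac{3}{5 + 0} = - \frac{3}{5} \approx -0.6$)
$C{\left(f \right)} = -32 - \frac{43 f}{5}$ ($C{\left(f \right)} = \left(- 8 f + 8 \left(-4\right)\right) + f \left(- \frac{3}{5}\right) = \left(- 8 f - 32\right) - \frac{3 f}{5} = \left(-32 - 8 f\right) - \frac{3 f}{5} = -32 - \frac{43 f}{5}$)
$C{\left(-2 \right)} \left(v{\left(-4 \right)} + 4 \cdot 7\right) = \left(-32 - - \frac{86}{5}\right) \left(\frac{1}{6 - 4} + 4 \cdot 7\right) = \left(-32 + \frac{86}{5}\right) \left(\frac{1}{2} + 28\right) = - \frac{74 \left(\frac{1}{2} + 28\right)}{5} = \left(- \frac{74}{5}\right) \frac{57}{2} = - \frac{2109}{5}$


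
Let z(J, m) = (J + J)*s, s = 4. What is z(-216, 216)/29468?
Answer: -432/7367 ≈ -0.058640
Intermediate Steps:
z(J, m) = 8*J (z(J, m) = (J + J)*4 = (2*J)*4 = 8*J)
z(-216, 216)/29468 = (8*(-216))/29468 = -1728*1/29468 = -432/7367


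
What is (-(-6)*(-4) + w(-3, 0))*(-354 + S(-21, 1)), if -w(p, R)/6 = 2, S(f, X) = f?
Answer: 13500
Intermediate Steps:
w(p, R) = -12 (w(p, R) = -6*2 = -12)
(-(-6)*(-4) + w(-3, 0))*(-354 + S(-21, 1)) = (-(-6)*(-4) - 12)*(-354 - 21) = (-2*12 - 12)*(-375) = (-24 - 12)*(-375) = -36*(-375) = 13500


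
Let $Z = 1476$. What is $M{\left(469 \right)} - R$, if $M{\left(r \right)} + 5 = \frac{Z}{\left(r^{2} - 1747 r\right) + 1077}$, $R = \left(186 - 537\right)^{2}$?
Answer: $- \frac{24571589102}{199435} \approx -1.2321 \cdot 10^{5}$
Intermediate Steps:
$R = 123201$ ($R = \left(186 - 537\right)^{2} = \left(-351\right)^{2} = 123201$)
$M{\left(r \right)} = -5 + \frac{1476}{1077 + r^{2} - 1747 r}$ ($M{\left(r \right)} = -5 + \frac{1476}{\left(r^{2} - 1747 r\right) + 1077} = -5 + \frac{1476}{1077 + r^{2} - 1747 r}$)
$M{\left(469 \right)} - R = \frac{-3909 - 5 \cdot 469^{2} + 8735 \cdot 469}{1077 + 469^{2} - 819343} - 123201 = \frac{-3909 - 1099805 + 4096715}{1077 + 219961 - 819343} - 123201 = \frac{-3909 - 1099805 + 4096715}{-598305} - 123201 = \left(- \frac{1}{598305}\right) 2993001 - 123201 = - \frac{997667}{199435} - 123201 = - \frac{24571589102}{199435}$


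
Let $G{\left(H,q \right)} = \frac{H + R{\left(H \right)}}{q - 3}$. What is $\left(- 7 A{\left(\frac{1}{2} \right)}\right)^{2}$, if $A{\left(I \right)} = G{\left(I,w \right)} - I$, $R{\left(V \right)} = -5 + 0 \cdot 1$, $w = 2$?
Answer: $784$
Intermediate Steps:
$R{\left(V \right)} = -5$ ($R{\left(V \right)} = -5 + 0 = -5$)
$G{\left(H,q \right)} = \frac{-5 + H}{-3 + q}$ ($G{\left(H,q \right)} = \frac{H - 5}{q - 3} = \frac{-5 + H}{-3 + q}$)
$A{\left(I \right)} = 5 - 2 I$ ($A{\left(I \right)} = \frac{-5 + I}{-3 + 2} - I = \frac{-5 + I}{-1} - I = - (-5 + I) - I = \left(5 - I\right) - I = 5 - 2 I$)
$\left(- 7 A{\left(\frac{1}{2} \right)}\right)^{2} = \left(- 7 \left(5 - \frac{2}{2}\right)\right)^{2} = \left(- 7 \left(5 - 1\right)\right)^{2} = \left(\left(-7\right) 4\right)^{2} = \left(-28\right)^{2} = 784$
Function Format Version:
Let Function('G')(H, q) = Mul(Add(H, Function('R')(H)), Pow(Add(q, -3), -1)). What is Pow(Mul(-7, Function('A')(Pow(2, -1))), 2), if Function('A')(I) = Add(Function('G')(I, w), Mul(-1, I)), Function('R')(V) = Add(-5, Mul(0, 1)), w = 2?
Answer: 784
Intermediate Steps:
Function('R')(V) = -5 (Function('R')(V) = Add(-5, 0) = -5)
Function('G')(H, q) = Mul(Pow(Add(-3, q), -1), Add(-5, H)) (Function('G')(H, q) = Mul(Add(H, -5), Pow(Add(q, -3), -1)) = Mul(Add(-5, H), Pow(Add(-3, q), -1)) = Mul(Pow(Add(-3, q), -1), Add(-5, H)))
Function('A')(I) = Add(5, Mul(-2, I)) (Function('A')(I) = Add(Mul(Pow(Add(-3, 2), -1), Add(-5, I)), Mul(-1, I)) = Add(Mul(Pow(-1, -1), Add(-5, I)), Mul(-1, I)) = Add(Mul(-1, Add(-5, I)), Mul(-1, I)) = Add(Add(5, Mul(-1, I)), Mul(-1, I)) = Add(5, Mul(-2, I)))
Pow(Mul(-7, Function('A')(Pow(2, -1))), 2) = Pow(Mul(-7, Add(5, Mul(-2, Pow(2, -1)))), 2) = Pow(Mul(-7, Add(5, Mul(-2, Rational(1, 2)))), 2) = Pow(Mul(-7, Add(5, -1)), 2) = Pow(Mul(-7, 4), 2) = Pow(-28, 2) = 784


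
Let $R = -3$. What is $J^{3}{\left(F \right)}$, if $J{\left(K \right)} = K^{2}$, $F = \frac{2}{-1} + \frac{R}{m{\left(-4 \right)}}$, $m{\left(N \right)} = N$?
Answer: $\frac{15625}{4096} \approx 3.8147$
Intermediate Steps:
$F = - \frac{5}{4}$ ($F = \frac{2}{-1} - \frac{3}{-4} = 2 \left(-1\right) - - \frac{3}{4} = -2 + \frac{3}{4} = - \frac{5}{4} \approx -1.25$)
$J^{3}{\left(F \right)} = \left(\left(- \frac{5}{4}\right)^{2}\right)^{3} = \left(\frac{25}{16}\right)^{3} = \frac{15625}{4096}$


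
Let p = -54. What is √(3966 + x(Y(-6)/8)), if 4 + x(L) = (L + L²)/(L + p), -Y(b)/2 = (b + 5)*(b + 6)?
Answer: √3962 ≈ 62.944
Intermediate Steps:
Y(b) = -2*(5 + b)*(6 + b) (Y(b) = -2*(b + 5)*(b + 6) = -2*(5 + b)*(6 + b))
x(L) = -4 + (L + L²)/(-54 + L) (x(L) = -4 + (L + L²)/(L - 54) = -4 + (L + L²)/(-54 + L))
√(3966 + x(Y(-6)/8)) = √(3966 + (216 + ((-60 - 22*(-6) - 2*(-6)²)/8)² - 3*(-60 - 22*(-6) - 2*(-6)²)/8)/(-54 + (-60 - 22*(-6) - 2*(-6)²)/8)) = √(3966 + (216 + ((-60 + 132 - 2*36)*(⅛))² - 3*(-60 + 132 - 2*36)/8)/(-54 + (-60 + 132 - 2*36)*(⅛))) = √(3966 + (216 + ((-60 + 132 - 72)*(⅛))² - 3*(-60 + 132 - 72)/8)/(-54 + (-60 + 132 - 72)*(⅛))) = √(3966 + (216 + (0*(⅛))² - 0/8)/(-54 + 0*(⅛))) = √(3966 + (216 + 0² - 3*0)/(-54 + 0)) = √(3966 + (216 + 0 + 0)/(-54)) = √(3966 - 1/54*216) = √(3966 - 4) = √3962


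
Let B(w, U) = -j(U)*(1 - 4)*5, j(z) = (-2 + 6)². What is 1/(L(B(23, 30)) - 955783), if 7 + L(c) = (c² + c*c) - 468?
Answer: -1/841058 ≈ -1.1890e-6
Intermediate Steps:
j(z) = 16 (j(z) = 4² = 16)
B(w, U) = 240 (B(w, U) = -16*(1 - 4)*5 = -16*(-3)*5 = -1*(-48)*5 = 48*5 = 240)
L(c) = -475 + 2*c² (L(c) = -7 + ((c² + c*c) - 468) = -7 + ((c² + c²) - 468) = -7 + (2*c² - 468) = -7 + (-468 + 2*c²) = -475 + 2*c²)
1/(L(B(23, 30)) - 955783) = 1/((-475 + 2*240²) - 955783) = 1/((-475 + 2*57600) - 955783) = 1/((-475 + 115200) - 955783) = 1/(114725 - 955783) = 1/(-841058) = -1/841058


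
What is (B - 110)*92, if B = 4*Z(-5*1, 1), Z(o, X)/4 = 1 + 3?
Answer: -4232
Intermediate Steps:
Z(o, X) = 16 (Z(o, X) = 4*(1 + 3) = 4*4 = 16)
B = 64 (B = 4*16 = 64)
(B - 110)*92 = (64 - 110)*92 = -46*92 = -4232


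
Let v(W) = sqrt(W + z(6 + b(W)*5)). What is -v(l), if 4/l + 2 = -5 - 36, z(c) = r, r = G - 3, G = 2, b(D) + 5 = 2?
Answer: -I*sqrt(2021)/43 ≈ -1.0455*I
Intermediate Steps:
b(D) = -3 (b(D) = -5 + 2 = -3)
r = -1 (r = 2 - 3 = -1)
z(c) = -1
l = -4/43 (l = 4/(-2 + (-5 - 36)) = 4/(-2 - 41) = 4/(-43) = 4*(-1/43) = -4/43 ≈ -0.093023)
v(W) = sqrt(-1 + W) (v(W) = sqrt(W - 1) = sqrt(-1 + W))
-v(l) = -sqrt(-1 - 4/43) = -sqrt(-47/43) = -I*sqrt(2021)/43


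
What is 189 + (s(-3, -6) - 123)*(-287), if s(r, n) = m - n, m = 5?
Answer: 32333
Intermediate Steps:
s(r, n) = 5 - n
189 + (s(-3, -6) - 123)*(-287) = 189 + ((5 - 1*(-6)) - 123)*(-287) = 189 + ((5 + 6) - 123)*(-287) = 189 + (11 - 123)*(-287) = 189 - 112*(-287) = 189 + 32144 = 32333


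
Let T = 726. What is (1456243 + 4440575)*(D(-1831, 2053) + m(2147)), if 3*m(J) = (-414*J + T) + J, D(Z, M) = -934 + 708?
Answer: -1742830112778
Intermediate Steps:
D(Z, M) = -226
m(J) = 242 - 413*J/3 (m(J) = ((-414*J + 726) + J)/3 = ((726 - 414*J) + J)/3 = (726 - 413*J)/3 = 242 - 413*J/3)
(1456243 + 4440575)*(D(-1831, 2053) + m(2147)) = (1456243 + 4440575)*(-226 + (242 - 413/3*2147)) = 5896818*(-226 + (242 - 886711/3)) = 5896818*(-226 - 885985/3) = 5896818*(-886663/3) = -1742830112778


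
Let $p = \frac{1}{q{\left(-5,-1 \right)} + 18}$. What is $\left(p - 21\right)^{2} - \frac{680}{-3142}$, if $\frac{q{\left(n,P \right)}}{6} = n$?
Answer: $\frac{100607099}{226224} \approx 444.72$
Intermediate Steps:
$q{\left(n,P \right)} = 6 n$
$p = - \frac{1}{12}$ ($p = \frac{1}{6 \left(-5\right) + 18} = \frac{1}{-30 + 18} = \frac{1}{-12} = - \frac{1}{12} \approx -0.083333$)
$\left(p - 21\right)^{2} - \frac{680}{-3142} = \left(- \frac{1}{12} - 21\right)^{2} - \frac{680}{-3142} = \left(- \frac{253}{12}\right)^{2} - 680 \left(- \frac{1}{3142}\right) = \frac{64009}{144} - - \frac{340}{1571} = \frac{64009}{144} + \frac{340}{1571} = \frac{100607099}{226224}$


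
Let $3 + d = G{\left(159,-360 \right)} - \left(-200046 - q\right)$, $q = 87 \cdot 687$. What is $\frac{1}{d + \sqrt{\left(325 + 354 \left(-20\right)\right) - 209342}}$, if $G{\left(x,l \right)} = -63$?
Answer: $\frac{37107}{9638537014} - \frac{i \sqrt{216097}}{67469759098} \approx 3.8499 \cdot 10^{-6} - 6.8899 \cdot 10^{-9} i$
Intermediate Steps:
$q = 59769$
$d = 259749$ ($d = -3 - \left(-199983 - 59769\right) = -3 - -259752 = -3 + \left(-63 + 259815\right) = -3 + 259752 = 259749$)
$\frac{1}{d + \sqrt{\left(325 + 354 \left(-20\right)\right) - 209342}} = \frac{1}{259749 + \sqrt{\left(325 + 354 \left(-20\right)\right) - 209342}} = \frac{1}{259749 + \sqrt{\left(325 - 7080\right) - 209342}} = \frac{1}{259749 + \sqrt{-6755 - 209342}} = \frac{1}{259749 + \sqrt{-216097}} = \frac{1}{259749 + i \sqrt{216097}}$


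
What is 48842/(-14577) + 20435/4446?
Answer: 26909821/21603114 ≈ 1.2456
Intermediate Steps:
48842/(-14577) + 20435/4446 = 48842*(-1/14577) + 20435*(1/4446) = -48842/14577 + 20435/4446 = 26909821/21603114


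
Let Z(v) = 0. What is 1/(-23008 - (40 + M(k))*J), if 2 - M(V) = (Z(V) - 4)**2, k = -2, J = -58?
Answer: -1/21500 ≈ -4.6512e-5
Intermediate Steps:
M(V) = -14 (M(V) = 2 - (0 - 4)**2 = 2 - 1*(-4)**2 = 2 - 1*16 = 2 - 16 = -14)
1/(-23008 - (40 + M(k))*J) = 1/(-23008 - (40 - 14)*(-58)) = 1/(-23008 - 26*(-58)) = 1/(-23008 - 1*(-1508)) = 1/(-23008 + 1508) = 1/(-21500) = -1/21500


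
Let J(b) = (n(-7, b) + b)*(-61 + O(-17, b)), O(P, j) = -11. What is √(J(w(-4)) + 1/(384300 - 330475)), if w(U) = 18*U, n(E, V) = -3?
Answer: √625780217153/10765 ≈ 73.485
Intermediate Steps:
J(b) = 216 - 72*b (J(b) = (-3 + b)*(-61 - 11) = (-3 + b)*(-72) = 216 - 72*b)
√(J(w(-4)) + 1/(384300 - 330475)) = √((216 - 1296*(-4)) + 1/(384300 - 330475)) = √((216 - 72*(-72)) + 1/53825) = √((216 + 5184) + 1/53825) = √(5400 + 1/53825) = √(290655001/53825) = √625780217153/10765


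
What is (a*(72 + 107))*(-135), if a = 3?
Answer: -72495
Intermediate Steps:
(a*(72 + 107))*(-135) = (3*(72 + 107))*(-135) = (3*179)*(-135) = 537*(-135) = -72495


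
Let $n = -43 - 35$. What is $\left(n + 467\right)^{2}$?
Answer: $151321$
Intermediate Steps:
$n = -78$ ($n = -43 - 35 = -78$)
$\left(n + 467\right)^{2} = \left(-78 + 467\right)^{2} = 389^{2} = 151321$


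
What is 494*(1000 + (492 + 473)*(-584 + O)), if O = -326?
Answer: -433312100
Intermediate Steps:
494*(1000 + (492 + 473)*(-584 + O)) = 494*(1000 + (492 + 473)*(-584 - 326)) = 494*(1000 + 965*(-910)) = 494*(1000 - 878150) = 494*(-877150) = -433312100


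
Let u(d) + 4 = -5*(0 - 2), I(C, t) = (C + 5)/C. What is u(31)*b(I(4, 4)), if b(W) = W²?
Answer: 243/8 ≈ 30.375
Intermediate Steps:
I(C, t) = (5 + C)/C
u(d) = 6 (u(d) = -4 - 5*(0 - 2) = -4 - 5*(-2) = -4 + 10 = 6)
u(31)*b(I(4, 4)) = 6*((5 + 4)/4)² = 6*((¼)*9)² = 6*(9/4)² = 6*(81/16) = 243/8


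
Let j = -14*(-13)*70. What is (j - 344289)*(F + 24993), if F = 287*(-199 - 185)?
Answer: 28252948035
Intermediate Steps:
F = -110208 (F = 287*(-384) = -110208)
j = 12740 (j = 182*70 = 12740)
(j - 344289)*(F + 24993) = (12740 - 344289)*(-110208 + 24993) = -331549*(-85215) = 28252948035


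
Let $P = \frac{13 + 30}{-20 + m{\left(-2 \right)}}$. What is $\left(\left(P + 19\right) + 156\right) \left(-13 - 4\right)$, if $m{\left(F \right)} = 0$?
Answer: $- \frac{58769}{20} \approx -2938.4$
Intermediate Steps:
$P = - \frac{43}{20}$ ($P = \frac{13 + 30}{-20 + 0} = \frac{43}{-20} = 43 \left(- \frac{1}{20}\right) = - \frac{43}{20} \approx -2.15$)
$\left(\left(P + 19\right) + 156\right) \left(-13 - 4\right) = \left(\left(- \frac{43}{20} + 19\right) + 156\right) \left(-13 - 4\right) = \left(\frac{337}{20} + 156\right) \left(-13 - 4\right) = \frac{3457}{20} \left(-17\right) = - \frac{58769}{20}$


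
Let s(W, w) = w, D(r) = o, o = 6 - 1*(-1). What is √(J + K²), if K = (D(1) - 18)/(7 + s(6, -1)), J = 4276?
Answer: √154057/6 ≈ 65.417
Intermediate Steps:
o = 7 (o = 6 + 1 = 7)
D(r) = 7
K = -11/6 (K = (7 - 18)/(7 - 1) = -11/6 ≈ -1.8333)
√(J + K²) = √(4276 + (-11/6)²) = √(4276 + 121/36) = √(154057/36) = √154057/6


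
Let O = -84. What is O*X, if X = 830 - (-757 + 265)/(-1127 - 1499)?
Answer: -91521696/1313 ≈ -69704.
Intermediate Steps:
X = 1089544/1313 (X = 830 - (-492)/(-2626) = 830 - (-492)*(-1)/2626 = 830 - 1*246/1313 = 830 - 246/1313 = 1089544/1313 ≈ 829.81)
O*X = -84*1089544/1313 = -91521696/1313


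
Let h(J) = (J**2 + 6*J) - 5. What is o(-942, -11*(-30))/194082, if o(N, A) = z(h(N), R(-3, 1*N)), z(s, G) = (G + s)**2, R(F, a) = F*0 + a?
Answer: 775746985225/194082 ≈ 3.9970e+6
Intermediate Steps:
h(J) = -5 + J**2 + 6*J
R(F, a) = a (R(F, a) = 0 + a = a)
o(N, A) = (-5 + N**2 + 7*N)**2 (o(N, A) = (1*N + (-5 + N**2 + 6*N))**2 = (N + (-5 + N**2 + 6*N))**2 = (-5 + N**2 + 7*N)**2)
o(-942, -11*(-30))/194082 = (-5 + (-942)**2 + 7*(-942))**2/194082 = (-5 + 887364 - 6594)**2*(1/194082) = 880765**2*(1/194082) = 775746985225*(1/194082) = 775746985225/194082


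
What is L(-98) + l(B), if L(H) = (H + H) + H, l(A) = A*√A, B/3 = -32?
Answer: -294 - 384*I*√6 ≈ -294.0 - 940.6*I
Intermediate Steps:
B = -96 (B = 3*(-32) = -96)
l(A) = A^(3/2)
L(H) = 3*H (L(H) = 2*H + H = 3*H)
L(-98) + l(B) = 3*(-98) + (-96)^(3/2) = -294 - 384*I*√6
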